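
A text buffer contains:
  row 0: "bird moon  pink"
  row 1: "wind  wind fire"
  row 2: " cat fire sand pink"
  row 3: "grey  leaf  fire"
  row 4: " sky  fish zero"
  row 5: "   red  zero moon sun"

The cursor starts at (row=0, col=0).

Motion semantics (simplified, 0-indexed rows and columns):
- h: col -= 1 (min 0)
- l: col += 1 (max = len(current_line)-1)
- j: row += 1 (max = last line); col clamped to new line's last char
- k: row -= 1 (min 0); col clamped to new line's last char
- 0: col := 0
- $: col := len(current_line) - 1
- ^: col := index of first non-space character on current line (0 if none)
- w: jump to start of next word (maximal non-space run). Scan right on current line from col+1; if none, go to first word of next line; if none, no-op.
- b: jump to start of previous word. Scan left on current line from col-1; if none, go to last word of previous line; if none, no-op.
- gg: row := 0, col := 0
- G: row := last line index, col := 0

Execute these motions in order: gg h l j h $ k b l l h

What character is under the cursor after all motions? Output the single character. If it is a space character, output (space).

After 1 (gg): row=0 col=0 char='b'
After 2 (h): row=0 col=0 char='b'
After 3 (l): row=0 col=1 char='i'
After 4 (j): row=1 col=1 char='i'
After 5 (h): row=1 col=0 char='w'
After 6 ($): row=1 col=14 char='e'
After 7 (k): row=0 col=14 char='k'
After 8 (b): row=0 col=11 char='p'
After 9 (l): row=0 col=12 char='i'
After 10 (l): row=0 col=13 char='n'
After 11 (h): row=0 col=12 char='i'

Answer: i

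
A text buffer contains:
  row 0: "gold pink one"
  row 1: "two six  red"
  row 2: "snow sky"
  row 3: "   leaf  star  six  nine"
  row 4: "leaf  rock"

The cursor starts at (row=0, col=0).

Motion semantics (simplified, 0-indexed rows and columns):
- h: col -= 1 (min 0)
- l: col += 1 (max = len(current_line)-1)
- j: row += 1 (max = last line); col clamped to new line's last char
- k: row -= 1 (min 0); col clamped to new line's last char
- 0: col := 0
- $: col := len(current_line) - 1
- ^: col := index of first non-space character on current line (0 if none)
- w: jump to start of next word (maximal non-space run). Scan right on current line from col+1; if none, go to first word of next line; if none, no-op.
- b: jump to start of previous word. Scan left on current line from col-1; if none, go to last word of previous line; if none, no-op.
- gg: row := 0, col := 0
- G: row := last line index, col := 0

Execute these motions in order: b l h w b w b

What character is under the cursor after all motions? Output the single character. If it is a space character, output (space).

After 1 (b): row=0 col=0 char='g'
After 2 (l): row=0 col=1 char='o'
After 3 (h): row=0 col=0 char='g'
After 4 (w): row=0 col=5 char='p'
After 5 (b): row=0 col=0 char='g'
After 6 (w): row=0 col=5 char='p'
After 7 (b): row=0 col=0 char='g'

Answer: g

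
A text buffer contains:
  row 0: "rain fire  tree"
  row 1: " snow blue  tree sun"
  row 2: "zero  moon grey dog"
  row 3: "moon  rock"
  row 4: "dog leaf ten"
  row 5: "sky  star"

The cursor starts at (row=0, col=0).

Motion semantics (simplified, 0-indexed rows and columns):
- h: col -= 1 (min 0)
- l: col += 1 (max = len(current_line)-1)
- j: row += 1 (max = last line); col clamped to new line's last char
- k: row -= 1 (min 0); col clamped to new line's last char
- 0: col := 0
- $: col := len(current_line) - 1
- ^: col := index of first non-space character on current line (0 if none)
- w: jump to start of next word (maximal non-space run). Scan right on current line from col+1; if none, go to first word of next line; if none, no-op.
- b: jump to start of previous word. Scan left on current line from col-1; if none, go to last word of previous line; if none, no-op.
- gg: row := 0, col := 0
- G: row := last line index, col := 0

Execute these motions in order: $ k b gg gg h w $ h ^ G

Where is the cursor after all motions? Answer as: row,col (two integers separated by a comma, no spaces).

After 1 ($): row=0 col=14 char='e'
After 2 (k): row=0 col=14 char='e'
After 3 (b): row=0 col=11 char='t'
After 4 (gg): row=0 col=0 char='r'
After 5 (gg): row=0 col=0 char='r'
After 6 (h): row=0 col=0 char='r'
After 7 (w): row=0 col=5 char='f'
After 8 ($): row=0 col=14 char='e'
After 9 (h): row=0 col=13 char='e'
After 10 (^): row=0 col=0 char='r'
After 11 (G): row=5 col=0 char='s'

Answer: 5,0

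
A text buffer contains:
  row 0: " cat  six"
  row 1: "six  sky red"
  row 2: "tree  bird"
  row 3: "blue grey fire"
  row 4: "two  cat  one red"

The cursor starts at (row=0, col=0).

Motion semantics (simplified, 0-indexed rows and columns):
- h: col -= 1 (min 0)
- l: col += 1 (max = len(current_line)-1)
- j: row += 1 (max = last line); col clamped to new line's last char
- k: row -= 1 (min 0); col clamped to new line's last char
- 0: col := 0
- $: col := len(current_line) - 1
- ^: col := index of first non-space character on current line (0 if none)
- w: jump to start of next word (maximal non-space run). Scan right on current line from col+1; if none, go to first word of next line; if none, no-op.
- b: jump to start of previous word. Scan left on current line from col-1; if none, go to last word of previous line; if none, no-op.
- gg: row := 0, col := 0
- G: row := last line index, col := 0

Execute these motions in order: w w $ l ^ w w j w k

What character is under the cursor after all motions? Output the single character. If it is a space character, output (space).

After 1 (w): row=0 col=1 char='c'
After 2 (w): row=0 col=6 char='s'
After 3 ($): row=0 col=8 char='x'
After 4 (l): row=0 col=8 char='x'
After 5 (^): row=0 col=1 char='c'
After 6 (w): row=0 col=6 char='s'
After 7 (w): row=1 col=0 char='s'
After 8 (j): row=2 col=0 char='t'
After 9 (w): row=2 col=6 char='b'
After 10 (k): row=1 col=6 char='k'

Answer: k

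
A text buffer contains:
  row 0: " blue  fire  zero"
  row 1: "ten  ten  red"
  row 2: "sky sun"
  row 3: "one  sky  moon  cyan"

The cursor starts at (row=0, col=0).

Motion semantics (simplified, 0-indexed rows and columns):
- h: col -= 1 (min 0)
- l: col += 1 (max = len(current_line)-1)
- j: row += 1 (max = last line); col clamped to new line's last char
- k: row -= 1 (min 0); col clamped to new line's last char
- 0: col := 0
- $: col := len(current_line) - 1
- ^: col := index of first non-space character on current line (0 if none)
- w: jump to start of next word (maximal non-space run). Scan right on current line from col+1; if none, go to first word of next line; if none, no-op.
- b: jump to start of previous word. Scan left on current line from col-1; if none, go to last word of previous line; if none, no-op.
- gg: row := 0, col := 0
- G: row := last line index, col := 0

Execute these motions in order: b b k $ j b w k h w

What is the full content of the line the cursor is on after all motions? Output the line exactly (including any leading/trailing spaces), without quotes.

After 1 (b): row=0 col=0 char='_'
After 2 (b): row=0 col=0 char='_'
After 3 (k): row=0 col=0 char='_'
After 4 ($): row=0 col=16 char='o'
After 5 (j): row=1 col=12 char='d'
After 6 (b): row=1 col=10 char='r'
After 7 (w): row=2 col=0 char='s'
After 8 (k): row=1 col=0 char='t'
After 9 (h): row=1 col=0 char='t'
After 10 (w): row=1 col=5 char='t'

Answer: ten  ten  red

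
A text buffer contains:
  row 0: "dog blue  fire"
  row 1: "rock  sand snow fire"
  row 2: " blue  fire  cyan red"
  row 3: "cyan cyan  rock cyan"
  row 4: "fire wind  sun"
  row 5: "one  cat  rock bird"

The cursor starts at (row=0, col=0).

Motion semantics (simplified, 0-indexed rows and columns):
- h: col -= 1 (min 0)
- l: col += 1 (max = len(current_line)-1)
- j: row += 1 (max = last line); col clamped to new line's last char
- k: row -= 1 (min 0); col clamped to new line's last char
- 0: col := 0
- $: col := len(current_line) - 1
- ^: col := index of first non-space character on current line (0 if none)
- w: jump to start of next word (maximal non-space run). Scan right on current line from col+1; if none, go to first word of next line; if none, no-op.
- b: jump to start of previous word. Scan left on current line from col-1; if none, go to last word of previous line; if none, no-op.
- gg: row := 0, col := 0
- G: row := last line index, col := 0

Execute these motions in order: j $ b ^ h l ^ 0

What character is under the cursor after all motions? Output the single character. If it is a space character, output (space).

Answer: r

Derivation:
After 1 (j): row=1 col=0 char='r'
After 2 ($): row=1 col=19 char='e'
After 3 (b): row=1 col=16 char='f'
After 4 (^): row=1 col=0 char='r'
After 5 (h): row=1 col=0 char='r'
After 6 (l): row=1 col=1 char='o'
After 7 (^): row=1 col=0 char='r'
After 8 (0): row=1 col=0 char='r'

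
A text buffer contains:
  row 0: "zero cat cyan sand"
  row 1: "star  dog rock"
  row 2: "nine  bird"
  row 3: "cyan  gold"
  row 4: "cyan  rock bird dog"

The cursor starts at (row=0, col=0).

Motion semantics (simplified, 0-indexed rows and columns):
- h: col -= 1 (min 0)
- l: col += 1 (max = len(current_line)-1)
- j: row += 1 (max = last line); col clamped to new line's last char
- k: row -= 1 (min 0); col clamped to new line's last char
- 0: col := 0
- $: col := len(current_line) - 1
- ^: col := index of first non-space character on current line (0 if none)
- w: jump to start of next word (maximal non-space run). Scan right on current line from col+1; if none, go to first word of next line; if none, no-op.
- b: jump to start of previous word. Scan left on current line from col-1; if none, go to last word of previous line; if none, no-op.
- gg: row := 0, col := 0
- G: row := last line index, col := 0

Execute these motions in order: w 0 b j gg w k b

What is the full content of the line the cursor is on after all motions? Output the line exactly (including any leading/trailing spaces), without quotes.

After 1 (w): row=0 col=5 char='c'
After 2 (0): row=0 col=0 char='z'
After 3 (b): row=0 col=0 char='z'
After 4 (j): row=1 col=0 char='s'
After 5 (gg): row=0 col=0 char='z'
After 6 (w): row=0 col=5 char='c'
After 7 (k): row=0 col=5 char='c'
After 8 (b): row=0 col=0 char='z'

Answer: zero cat cyan sand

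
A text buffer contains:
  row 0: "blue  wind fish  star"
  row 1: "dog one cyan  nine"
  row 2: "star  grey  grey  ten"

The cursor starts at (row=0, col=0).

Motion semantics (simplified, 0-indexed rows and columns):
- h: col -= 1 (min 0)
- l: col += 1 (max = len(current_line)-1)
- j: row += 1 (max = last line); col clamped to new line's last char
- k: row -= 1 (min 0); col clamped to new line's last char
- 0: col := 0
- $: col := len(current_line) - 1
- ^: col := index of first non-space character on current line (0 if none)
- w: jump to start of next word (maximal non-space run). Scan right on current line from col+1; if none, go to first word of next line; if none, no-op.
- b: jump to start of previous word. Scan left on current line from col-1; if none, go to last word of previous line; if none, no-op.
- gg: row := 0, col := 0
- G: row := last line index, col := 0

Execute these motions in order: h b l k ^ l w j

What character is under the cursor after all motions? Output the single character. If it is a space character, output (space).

Answer: e

Derivation:
After 1 (h): row=0 col=0 char='b'
After 2 (b): row=0 col=0 char='b'
After 3 (l): row=0 col=1 char='l'
After 4 (k): row=0 col=1 char='l'
After 5 (^): row=0 col=0 char='b'
After 6 (l): row=0 col=1 char='l'
After 7 (w): row=0 col=6 char='w'
After 8 (j): row=1 col=6 char='e'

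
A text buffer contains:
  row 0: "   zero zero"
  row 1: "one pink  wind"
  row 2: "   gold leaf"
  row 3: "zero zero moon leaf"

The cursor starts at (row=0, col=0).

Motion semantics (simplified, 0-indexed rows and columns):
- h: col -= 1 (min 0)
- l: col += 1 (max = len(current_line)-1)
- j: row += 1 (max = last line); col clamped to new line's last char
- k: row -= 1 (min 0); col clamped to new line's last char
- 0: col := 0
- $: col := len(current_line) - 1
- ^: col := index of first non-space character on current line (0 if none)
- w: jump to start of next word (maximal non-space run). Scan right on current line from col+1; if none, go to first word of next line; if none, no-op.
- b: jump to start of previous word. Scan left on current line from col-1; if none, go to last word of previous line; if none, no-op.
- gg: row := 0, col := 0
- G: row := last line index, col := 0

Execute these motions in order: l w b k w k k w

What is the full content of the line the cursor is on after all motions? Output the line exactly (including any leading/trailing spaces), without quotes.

Answer: one pink  wind

Derivation:
After 1 (l): row=0 col=1 char='_'
After 2 (w): row=0 col=3 char='z'
After 3 (b): row=0 col=3 char='z'
After 4 (k): row=0 col=3 char='z'
After 5 (w): row=0 col=8 char='z'
After 6 (k): row=0 col=8 char='z'
After 7 (k): row=0 col=8 char='z'
After 8 (w): row=1 col=0 char='o'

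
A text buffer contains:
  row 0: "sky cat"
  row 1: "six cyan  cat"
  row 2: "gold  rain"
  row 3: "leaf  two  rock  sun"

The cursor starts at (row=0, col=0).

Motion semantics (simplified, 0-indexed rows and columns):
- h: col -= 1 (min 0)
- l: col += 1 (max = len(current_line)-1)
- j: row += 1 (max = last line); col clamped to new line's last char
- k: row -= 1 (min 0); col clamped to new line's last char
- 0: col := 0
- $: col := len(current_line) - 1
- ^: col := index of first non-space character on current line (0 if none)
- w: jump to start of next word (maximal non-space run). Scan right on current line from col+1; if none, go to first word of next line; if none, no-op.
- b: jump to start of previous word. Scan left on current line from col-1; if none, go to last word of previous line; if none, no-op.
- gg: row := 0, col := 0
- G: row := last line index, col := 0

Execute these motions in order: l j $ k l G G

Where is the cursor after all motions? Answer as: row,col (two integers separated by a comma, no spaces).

After 1 (l): row=0 col=1 char='k'
After 2 (j): row=1 col=1 char='i'
After 3 ($): row=1 col=12 char='t'
After 4 (k): row=0 col=6 char='t'
After 5 (l): row=0 col=6 char='t'
After 6 (G): row=3 col=0 char='l'
After 7 (G): row=3 col=0 char='l'

Answer: 3,0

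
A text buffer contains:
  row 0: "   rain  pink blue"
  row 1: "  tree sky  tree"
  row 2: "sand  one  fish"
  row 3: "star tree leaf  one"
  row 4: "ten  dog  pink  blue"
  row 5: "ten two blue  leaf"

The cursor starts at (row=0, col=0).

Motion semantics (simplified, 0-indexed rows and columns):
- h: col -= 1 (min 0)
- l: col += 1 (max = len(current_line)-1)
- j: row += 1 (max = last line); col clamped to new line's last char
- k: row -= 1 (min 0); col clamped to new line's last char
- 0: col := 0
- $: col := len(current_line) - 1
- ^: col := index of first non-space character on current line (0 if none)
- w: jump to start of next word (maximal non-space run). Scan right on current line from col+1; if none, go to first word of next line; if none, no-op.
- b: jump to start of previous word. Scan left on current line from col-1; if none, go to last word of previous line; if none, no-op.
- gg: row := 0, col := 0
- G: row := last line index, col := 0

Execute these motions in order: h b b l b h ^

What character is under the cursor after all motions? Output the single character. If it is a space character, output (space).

After 1 (h): row=0 col=0 char='_'
After 2 (b): row=0 col=0 char='_'
After 3 (b): row=0 col=0 char='_'
After 4 (l): row=0 col=1 char='_'
After 5 (b): row=0 col=1 char='_'
After 6 (h): row=0 col=0 char='_'
After 7 (^): row=0 col=3 char='r'

Answer: r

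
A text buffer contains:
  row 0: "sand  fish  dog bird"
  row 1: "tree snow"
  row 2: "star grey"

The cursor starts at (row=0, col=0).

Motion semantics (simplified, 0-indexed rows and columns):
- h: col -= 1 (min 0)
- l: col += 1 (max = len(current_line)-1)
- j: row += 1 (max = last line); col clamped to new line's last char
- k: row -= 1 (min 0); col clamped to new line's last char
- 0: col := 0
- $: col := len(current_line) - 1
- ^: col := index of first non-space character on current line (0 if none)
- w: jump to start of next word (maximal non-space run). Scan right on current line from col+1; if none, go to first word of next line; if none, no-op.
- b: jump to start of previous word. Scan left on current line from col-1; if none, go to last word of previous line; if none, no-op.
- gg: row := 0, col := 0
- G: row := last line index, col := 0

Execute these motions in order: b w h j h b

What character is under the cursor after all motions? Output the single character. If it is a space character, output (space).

Answer: t

Derivation:
After 1 (b): row=0 col=0 char='s'
After 2 (w): row=0 col=6 char='f'
After 3 (h): row=0 col=5 char='_'
After 4 (j): row=1 col=5 char='s'
After 5 (h): row=1 col=4 char='_'
After 6 (b): row=1 col=0 char='t'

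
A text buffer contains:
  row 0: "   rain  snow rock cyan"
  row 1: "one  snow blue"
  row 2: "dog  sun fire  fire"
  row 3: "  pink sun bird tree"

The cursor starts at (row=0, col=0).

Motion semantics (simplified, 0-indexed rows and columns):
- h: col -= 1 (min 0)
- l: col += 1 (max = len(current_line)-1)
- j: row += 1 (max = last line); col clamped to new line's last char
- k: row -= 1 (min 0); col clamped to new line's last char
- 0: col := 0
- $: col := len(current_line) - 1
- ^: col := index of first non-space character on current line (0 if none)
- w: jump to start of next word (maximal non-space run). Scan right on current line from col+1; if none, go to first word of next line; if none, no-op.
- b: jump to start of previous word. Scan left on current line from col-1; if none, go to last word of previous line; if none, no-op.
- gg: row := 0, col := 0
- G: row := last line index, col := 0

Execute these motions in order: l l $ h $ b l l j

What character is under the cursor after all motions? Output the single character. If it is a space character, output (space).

Answer: e

Derivation:
After 1 (l): row=0 col=1 char='_'
After 2 (l): row=0 col=2 char='_'
After 3 ($): row=0 col=22 char='n'
After 4 (h): row=0 col=21 char='a'
After 5 ($): row=0 col=22 char='n'
After 6 (b): row=0 col=19 char='c'
After 7 (l): row=0 col=20 char='y'
After 8 (l): row=0 col=21 char='a'
After 9 (j): row=1 col=13 char='e'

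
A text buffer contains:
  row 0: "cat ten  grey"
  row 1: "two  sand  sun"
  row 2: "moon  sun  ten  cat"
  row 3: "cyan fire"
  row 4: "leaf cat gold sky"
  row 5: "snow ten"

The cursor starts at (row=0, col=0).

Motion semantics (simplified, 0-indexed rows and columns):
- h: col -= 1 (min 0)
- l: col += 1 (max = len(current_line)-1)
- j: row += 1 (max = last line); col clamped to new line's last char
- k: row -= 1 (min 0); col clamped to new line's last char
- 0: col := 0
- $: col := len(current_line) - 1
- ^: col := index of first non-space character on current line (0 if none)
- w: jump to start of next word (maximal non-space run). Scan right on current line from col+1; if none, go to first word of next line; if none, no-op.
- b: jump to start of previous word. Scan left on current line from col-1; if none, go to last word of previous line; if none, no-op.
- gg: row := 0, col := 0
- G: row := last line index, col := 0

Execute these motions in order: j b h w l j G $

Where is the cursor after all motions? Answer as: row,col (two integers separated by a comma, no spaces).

After 1 (j): row=1 col=0 char='t'
After 2 (b): row=0 col=9 char='g'
After 3 (h): row=0 col=8 char='_'
After 4 (w): row=0 col=9 char='g'
After 5 (l): row=0 col=10 char='r'
After 6 (j): row=1 col=10 char='_'
After 7 (G): row=5 col=0 char='s'
After 8 ($): row=5 col=7 char='n'

Answer: 5,7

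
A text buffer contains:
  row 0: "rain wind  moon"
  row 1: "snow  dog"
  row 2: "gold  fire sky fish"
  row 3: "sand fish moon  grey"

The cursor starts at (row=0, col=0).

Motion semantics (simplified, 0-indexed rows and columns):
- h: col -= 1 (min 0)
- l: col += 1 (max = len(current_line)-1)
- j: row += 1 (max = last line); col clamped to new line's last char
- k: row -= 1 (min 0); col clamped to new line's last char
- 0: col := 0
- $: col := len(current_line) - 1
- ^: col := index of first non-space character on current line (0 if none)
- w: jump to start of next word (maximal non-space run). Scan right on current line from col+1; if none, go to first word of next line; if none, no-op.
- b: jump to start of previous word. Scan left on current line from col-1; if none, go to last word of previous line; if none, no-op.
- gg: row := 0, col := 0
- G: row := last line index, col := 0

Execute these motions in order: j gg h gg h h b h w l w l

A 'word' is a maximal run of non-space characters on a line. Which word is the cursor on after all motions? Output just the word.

After 1 (j): row=1 col=0 char='s'
After 2 (gg): row=0 col=0 char='r'
After 3 (h): row=0 col=0 char='r'
After 4 (gg): row=0 col=0 char='r'
After 5 (h): row=0 col=0 char='r'
After 6 (h): row=0 col=0 char='r'
After 7 (b): row=0 col=0 char='r'
After 8 (h): row=0 col=0 char='r'
After 9 (w): row=0 col=5 char='w'
After 10 (l): row=0 col=6 char='i'
After 11 (w): row=0 col=11 char='m'
After 12 (l): row=0 col=12 char='o'

Answer: moon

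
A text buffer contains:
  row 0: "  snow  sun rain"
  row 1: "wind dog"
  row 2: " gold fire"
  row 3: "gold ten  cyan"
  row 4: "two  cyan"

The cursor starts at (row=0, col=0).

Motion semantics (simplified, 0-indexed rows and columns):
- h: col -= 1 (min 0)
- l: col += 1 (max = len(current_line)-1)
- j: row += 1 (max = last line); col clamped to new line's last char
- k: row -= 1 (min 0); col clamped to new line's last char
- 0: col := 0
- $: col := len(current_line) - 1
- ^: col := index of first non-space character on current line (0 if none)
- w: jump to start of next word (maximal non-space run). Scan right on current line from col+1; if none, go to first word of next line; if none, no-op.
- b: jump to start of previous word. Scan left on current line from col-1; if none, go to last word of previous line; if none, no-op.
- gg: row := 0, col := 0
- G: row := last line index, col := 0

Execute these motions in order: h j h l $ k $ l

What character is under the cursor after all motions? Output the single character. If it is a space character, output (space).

After 1 (h): row=0 col=0 char='_'
After 2 (j): row=1 col=0 char='w'
After 3 (h): row=1 col=0 char='w'
After 4 (l): row=1 col=1 char='i'
After 5 ($): row=1 col=7 char='g'
After 6 (k): row=0 col=7 char='_'
After 7 ($): row=0 col=15 char='n'
After 8 (l): row=0 col=15 char='n'

Answer: n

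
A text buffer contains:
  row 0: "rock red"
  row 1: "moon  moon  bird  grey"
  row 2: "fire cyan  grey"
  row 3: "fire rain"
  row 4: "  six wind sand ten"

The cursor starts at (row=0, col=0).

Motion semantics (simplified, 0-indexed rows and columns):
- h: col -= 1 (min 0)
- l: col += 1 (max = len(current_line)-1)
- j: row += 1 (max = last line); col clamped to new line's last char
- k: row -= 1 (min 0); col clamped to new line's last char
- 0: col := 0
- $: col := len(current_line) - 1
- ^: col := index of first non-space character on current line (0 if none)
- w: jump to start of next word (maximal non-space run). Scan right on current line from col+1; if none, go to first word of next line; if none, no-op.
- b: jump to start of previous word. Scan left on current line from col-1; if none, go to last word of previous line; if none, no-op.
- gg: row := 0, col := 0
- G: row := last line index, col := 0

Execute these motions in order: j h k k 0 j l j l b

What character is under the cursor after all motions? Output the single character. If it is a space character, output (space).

After 1 (j): row=1 col=0 char='m'
After 2 (h): row=1 col=0 char='m'
After 3 (k): row=0 col=0 char='r'
After 4 (k): row=0 col=0 char='r'
After 5 (0): row=0 col=0 char='r'
After 6 (j): row=1 col=0 char='m'
After 7 (l): row=1 col=1 char='o'
After 8 (j): row=2 col=1 char='i'
After 9 (l): row=2 col=2 char='r'
After 10 (b): row=2 col=0 char='f'

Answer: f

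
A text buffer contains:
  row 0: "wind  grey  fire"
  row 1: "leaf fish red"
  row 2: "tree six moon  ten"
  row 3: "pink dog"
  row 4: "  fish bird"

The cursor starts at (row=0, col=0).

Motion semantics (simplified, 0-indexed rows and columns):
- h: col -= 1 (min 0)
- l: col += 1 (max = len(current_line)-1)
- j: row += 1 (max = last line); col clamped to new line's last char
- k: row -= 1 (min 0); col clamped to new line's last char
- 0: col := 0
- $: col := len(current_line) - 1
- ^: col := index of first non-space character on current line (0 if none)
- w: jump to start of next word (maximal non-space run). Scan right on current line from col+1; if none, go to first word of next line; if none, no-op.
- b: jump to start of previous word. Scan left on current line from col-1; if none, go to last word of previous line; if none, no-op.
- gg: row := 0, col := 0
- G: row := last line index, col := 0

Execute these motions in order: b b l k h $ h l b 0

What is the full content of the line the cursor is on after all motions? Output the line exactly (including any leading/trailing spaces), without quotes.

Answer: wind  grey  fire

Derivation:
After 1 (b): row=0 col=0 char='w'
After 2 (b): row=0 col=0 char='w'
After 3 (l): row=0 col=1 char='i'
After 4 (k): row=0 col=1 char='i'
After 5 (h): row=0 col=0 char='w'
After 6 ($): row=0 col=15 char='e'
After 7 (h): row=0 col=14 char='r'
After 8 (l): row=0 col=15 char='e'
After 9 (b): row=0 col=12 char='f'
After 10 (0): row=0 col=0 char='w'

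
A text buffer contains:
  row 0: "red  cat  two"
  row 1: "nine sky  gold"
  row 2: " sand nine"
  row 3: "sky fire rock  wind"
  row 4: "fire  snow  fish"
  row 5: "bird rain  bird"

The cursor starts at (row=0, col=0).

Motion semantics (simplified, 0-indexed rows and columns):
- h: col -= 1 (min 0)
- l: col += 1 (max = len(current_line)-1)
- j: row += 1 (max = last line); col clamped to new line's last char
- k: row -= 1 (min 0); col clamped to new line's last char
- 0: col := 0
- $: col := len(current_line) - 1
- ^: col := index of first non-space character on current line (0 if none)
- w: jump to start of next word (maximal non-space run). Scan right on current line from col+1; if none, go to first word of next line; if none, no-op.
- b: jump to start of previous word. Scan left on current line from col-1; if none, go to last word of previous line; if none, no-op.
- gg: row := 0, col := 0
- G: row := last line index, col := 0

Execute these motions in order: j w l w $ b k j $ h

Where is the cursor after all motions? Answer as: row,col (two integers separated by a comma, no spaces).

After 1 (j): row=1 col=0 char='n'
After 2 (w): row=1 col=5 char='s'
After 3 (l): row=1 col=6 char='k'
After 4 (w): row=1 col=10 char='g'
After 5 ($): row=1 col=13 char='d'
After 6 (b): row=1 col=10 char='g'
After 7 (k): row=0 col=10 char='t'
After 8 (j): row=1 col=10 char='g'
After 9 ($): row=1 col=13 char='d'
After 10 (h): row=1 col=12 char='l'

Answer: 1,12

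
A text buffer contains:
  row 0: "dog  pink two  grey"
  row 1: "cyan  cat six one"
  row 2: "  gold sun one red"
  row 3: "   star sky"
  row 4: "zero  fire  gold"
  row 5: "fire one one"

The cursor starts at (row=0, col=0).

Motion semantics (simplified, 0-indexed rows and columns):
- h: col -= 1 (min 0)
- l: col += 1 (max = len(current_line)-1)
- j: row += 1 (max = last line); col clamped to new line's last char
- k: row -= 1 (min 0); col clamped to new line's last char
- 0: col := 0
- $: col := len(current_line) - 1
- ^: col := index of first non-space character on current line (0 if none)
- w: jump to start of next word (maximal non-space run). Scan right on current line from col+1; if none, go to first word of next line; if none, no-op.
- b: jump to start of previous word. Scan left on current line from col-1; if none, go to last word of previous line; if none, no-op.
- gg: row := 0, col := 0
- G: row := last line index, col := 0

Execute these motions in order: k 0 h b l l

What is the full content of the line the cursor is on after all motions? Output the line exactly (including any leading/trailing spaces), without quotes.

After 1 (k): row=0 col=0 char='d'
After 2 (0): row=0 col=0 char='d'
After 3 (h): row=0 col=0 char='d'
After 4 (b): row=0 col=0 char='d'
After 5 (l): row=0 col=1 char='o'
After 6 (l): row=0 col=2 char='g'

Answer: dog  pink two  grey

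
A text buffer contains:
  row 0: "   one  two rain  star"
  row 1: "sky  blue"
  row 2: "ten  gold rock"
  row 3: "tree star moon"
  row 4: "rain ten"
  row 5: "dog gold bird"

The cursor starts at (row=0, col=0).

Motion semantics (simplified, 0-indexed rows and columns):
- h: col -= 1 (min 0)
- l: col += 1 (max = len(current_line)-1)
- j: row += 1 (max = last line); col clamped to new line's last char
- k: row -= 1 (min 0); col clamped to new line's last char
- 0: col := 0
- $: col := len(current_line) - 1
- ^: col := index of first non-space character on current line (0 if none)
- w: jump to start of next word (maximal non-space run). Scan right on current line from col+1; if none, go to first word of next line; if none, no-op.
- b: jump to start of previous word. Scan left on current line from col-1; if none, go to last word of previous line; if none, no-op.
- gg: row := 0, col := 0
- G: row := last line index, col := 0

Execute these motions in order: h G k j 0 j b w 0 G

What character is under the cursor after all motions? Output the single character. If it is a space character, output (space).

After 1 (h): row=0 col=0 char='_'
After 2 (G): row=5 col=0 char='d'
After 3 (k): row=4 col=0 char='r'
After 4 (j): row=5 col=0 char='d'
After 5 (0): row=5 col=0 char='d'
After 6 (j): row=5 col=0 char='d'
After 7 (b): row=4 col=5 char='t'
After 8 (w): row=5 col=0 char='d'
After 9 (0): row=5 col=0 char='d'
After 10 (G): row=5 col=0 char='d'

Answer: d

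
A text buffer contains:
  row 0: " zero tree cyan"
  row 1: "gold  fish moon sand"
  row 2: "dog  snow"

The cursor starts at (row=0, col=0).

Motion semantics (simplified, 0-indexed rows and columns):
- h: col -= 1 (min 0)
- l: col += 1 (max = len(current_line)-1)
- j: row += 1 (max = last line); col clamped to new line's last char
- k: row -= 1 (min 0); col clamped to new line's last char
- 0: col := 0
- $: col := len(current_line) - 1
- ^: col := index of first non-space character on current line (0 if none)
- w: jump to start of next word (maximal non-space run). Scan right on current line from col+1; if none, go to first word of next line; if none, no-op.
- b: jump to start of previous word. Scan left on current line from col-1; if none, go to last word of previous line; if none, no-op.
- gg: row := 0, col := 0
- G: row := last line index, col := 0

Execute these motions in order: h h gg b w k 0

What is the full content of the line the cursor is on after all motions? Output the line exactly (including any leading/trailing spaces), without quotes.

Answer:  zero tree cyan

Derivation:
After 1 (h): row=0 col=0 char='_'
After 2 (h): row=0 col=0 char='_'
After 3 (gg): row=0 col=0 char='_'
After 4 (b): row=0 col=0 char='_'
After 5 (w): row=0 col=1 char='z'
After 6 (k): row=0 col=1 char='z'
After 7 (0): row=0 col=0 char='_'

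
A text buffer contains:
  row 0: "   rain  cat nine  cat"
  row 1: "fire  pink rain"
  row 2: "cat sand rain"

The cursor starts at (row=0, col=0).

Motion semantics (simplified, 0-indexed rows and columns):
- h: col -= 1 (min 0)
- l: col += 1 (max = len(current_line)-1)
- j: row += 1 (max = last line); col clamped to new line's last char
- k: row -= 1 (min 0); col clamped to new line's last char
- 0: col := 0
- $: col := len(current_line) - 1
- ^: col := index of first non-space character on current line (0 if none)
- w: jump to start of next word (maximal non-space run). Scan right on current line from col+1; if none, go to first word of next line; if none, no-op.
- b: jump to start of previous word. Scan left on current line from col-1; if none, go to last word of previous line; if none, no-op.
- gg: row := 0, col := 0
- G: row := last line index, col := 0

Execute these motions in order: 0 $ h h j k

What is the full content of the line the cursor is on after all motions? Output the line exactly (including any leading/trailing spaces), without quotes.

Answer:    rain  cat nine  cat

Derivation:
After 1 (0): row=0 col=0 char='_'
After 2 ($): row=0 col=21 char='t'
After 3 (h): row=0 col=20 char='a'
After 4 (h): row=0 col=19 char='c'
After 5 (j): row=1 col=14 char='n'
After 6 (k): row=0 col=14 char='i'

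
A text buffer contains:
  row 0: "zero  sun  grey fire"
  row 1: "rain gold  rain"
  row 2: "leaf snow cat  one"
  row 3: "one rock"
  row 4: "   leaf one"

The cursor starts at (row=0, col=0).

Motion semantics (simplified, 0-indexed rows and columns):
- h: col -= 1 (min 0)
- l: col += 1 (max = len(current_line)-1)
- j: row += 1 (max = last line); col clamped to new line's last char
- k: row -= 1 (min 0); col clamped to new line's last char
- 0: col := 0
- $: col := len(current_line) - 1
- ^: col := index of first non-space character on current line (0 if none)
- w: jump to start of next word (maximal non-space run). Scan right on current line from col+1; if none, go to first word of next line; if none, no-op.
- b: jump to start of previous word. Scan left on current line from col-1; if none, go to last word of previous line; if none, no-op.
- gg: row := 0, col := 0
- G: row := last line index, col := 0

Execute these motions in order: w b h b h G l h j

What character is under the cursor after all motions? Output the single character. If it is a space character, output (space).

After 1 (w): row=0 col=6 char='s'
After 2 (b): row=0 col=0 char='z'
After 3 (h): row=0 col=0 char='z'
After 4 (b): row=0 col=0 char='z'
After 5 (h): row=0 col=0 char='z'
After 6 (G): row=4 col=0 char='_'
After 7 (l): row=4 col=1 char='_'
After 8 (h): row=4 col=0 char='_'
After 9 (j): row=4 col=0 char='_'

Answer: (space)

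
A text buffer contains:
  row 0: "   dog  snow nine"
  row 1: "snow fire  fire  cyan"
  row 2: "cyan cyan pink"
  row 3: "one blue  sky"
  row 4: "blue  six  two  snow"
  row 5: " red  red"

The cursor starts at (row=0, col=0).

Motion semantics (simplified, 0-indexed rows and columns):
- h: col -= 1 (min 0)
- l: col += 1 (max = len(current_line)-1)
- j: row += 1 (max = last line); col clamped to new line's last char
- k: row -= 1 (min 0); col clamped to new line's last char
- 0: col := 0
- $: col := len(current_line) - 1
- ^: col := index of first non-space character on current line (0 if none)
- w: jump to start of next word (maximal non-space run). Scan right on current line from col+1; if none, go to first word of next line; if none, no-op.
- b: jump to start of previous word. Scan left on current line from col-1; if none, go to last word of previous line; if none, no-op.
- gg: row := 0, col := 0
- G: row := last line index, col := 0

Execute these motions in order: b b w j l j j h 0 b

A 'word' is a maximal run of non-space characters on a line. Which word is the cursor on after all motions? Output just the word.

Answer: pink

Derivation:
After 1 (b): row=0 col=0 char='_'
After 2 (b): row=0 col=0 char='_'
After 3 (w): row=0 col=3 char='d'
After 4 (j): row=1 col=3 char='w'
After 5 (l): row=1 col=4 char='_'
After 6 (j): row=2 col=4 char='_'
After 7 (j): row=3 col=4 char='b'
After 8 (h): row=3 col=3 char='_'
After 9 (0): row=3 col=0 char='o'
After 10 (b): row=2 col=10 char='p'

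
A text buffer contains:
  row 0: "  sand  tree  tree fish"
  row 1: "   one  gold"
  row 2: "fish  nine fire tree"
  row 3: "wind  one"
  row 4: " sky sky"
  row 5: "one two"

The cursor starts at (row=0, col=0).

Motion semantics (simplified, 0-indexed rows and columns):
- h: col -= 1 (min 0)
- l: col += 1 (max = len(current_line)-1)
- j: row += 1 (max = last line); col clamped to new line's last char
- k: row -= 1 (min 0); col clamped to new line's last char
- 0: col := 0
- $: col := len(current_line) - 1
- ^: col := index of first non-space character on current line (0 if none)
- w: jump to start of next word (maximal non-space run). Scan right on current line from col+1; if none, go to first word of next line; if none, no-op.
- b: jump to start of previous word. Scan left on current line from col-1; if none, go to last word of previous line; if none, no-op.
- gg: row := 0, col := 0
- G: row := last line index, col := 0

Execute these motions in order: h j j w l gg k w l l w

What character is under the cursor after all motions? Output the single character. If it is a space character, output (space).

After 1 (h): row=0 col=0 char='_'
After 2 (j): row=1 col=0 char='_'
After 3 (j): row=2 col=0 char='f'
After 4 (w): row=2 col=6 char='n'
After 5 (l): row=2 col=7 char='i'
After 6 (gg): row=0 col=0 char='_'
After 7 (k): row=0 col=0 char='_'
After 8 (w): row=0 col=2 char='s'
After 9 (l): row=0 col=3 char='a'
After 10 (l): row=0 col=4 char='n'
After 11 (w): row=0 col=8 char='t'

Answer: t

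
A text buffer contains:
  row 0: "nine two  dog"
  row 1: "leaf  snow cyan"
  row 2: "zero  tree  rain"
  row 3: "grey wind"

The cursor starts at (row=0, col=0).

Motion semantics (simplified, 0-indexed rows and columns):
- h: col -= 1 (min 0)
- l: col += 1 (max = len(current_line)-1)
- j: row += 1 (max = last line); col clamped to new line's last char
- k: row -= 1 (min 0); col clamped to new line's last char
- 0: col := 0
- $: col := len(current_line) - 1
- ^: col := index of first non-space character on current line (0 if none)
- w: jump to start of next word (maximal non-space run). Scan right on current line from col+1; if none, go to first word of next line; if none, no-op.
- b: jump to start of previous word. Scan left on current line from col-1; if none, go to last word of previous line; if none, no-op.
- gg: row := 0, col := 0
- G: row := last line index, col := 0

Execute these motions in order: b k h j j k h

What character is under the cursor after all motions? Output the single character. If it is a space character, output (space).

Answer: l

Derivation:
After 1 (b): row=0 col=0 char='n'
After 2 (k): row=0 col=0 char='n'
After 3 (h): row=0 col=0 char='n'
After 4 (j): row=1 col=0 char='l'
After 5 (j): row=2 col=0 char='z'
After 6 (k): row=1 col=0 char='l'
After 7 (h): row=1 col=0 char='l'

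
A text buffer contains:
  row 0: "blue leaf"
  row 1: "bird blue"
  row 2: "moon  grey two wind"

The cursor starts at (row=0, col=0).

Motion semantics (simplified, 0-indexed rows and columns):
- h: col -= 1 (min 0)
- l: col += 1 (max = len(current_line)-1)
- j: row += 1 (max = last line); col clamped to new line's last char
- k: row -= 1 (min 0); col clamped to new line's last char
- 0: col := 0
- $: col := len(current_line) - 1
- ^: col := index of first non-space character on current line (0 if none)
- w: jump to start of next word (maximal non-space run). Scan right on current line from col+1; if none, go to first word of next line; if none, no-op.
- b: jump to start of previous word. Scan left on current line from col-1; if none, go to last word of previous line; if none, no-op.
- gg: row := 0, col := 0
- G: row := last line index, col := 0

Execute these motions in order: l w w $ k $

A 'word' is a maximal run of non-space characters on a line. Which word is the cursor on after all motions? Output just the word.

Answer: leaf

Derivation:
After 1 (l): row=0 col=1 char='l'
After 2 (w): row=0 col=5 char='l'
After 3 (w): row=1 col=0 char='b'
After 4 ($): row=1 col=8 char='e'
After 5 (k): row=0 col=8 char='f'
After 6 ($): row=0 col=8 char='f'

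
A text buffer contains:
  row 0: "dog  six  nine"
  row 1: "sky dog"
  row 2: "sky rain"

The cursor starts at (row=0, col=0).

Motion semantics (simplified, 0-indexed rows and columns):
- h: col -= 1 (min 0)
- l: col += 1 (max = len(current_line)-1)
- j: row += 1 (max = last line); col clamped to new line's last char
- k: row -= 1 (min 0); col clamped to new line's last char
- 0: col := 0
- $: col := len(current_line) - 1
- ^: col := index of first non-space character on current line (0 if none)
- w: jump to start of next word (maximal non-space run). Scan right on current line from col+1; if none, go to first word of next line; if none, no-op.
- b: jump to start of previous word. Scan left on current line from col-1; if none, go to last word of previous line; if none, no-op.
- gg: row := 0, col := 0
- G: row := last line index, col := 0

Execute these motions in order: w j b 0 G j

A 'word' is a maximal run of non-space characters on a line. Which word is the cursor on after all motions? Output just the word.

After 1 (w): row=0 col=5 char='s'
After 2 (j): row=1 col=5 char='o'
After 3 (b): row=1 col=4 char='d'
After 4 (0): row=1 col=0 char='s'
After 5 (G): row=2 col=0 char='s'
After 6 (j): row=2 col=0 char='s'

Answer: sky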